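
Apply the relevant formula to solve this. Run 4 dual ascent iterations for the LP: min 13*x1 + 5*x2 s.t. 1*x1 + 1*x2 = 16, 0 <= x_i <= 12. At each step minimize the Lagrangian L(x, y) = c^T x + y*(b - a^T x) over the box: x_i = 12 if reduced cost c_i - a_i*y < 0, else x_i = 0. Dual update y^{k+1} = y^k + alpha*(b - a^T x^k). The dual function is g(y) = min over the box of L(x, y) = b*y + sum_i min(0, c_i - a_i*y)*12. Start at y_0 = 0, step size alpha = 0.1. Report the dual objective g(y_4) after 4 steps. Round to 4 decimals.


Dual ascent for LP: min 13*x1 + 5*x2, 1*x1 + 1*x2 = 16, 0 <= x_i <= 12
Step 1: y^k = 0.0, reduced costs: (13.0, 5.0)
  x^k = (0.0, 0.0), subgradient = b - a^T x = 16.0
  y^{k+1} = 0.0 + 0.1*16.0 = 1.6
Step 2: y^k = 1.6, reduced costs: (11.4, 3.4)
  x^k = (0.0, 0.0), subgradient = b - a^T x = 16.0
  y^{k+1} = 1.6 + 0.1*16.0 = 3.2
Step 3: y^k = 3.2, reduced costs: (9.8, 1.8)
  x^k = (0.0, 0.0), subgradient = b - a^T x = 16.0
  y^{k+1} = 3.2 + 0.1*16.0 = 4.8
Step 4: y^k = 4.8, reduced costs: (8.2, 0.2)
  x^k = (0.0, 0.0), subgradient = b - a^T x = 16.0
  y^{k+1} = 4.8 + 0.1*16.0 = 6.4
Dual objective at y_4 = 6.4: reduced costs (6.6, -1.4), box minimizer x = (0.0, 12.0)
g(y_4) = b*y + (c1 - a1*y)*x1 + (c2 - a2*y)*x2 = 16*6.4 + 6.6*0.0 + (-1.4)*12.0 = 102.4 + 0.0 - 16.8 = 85.6


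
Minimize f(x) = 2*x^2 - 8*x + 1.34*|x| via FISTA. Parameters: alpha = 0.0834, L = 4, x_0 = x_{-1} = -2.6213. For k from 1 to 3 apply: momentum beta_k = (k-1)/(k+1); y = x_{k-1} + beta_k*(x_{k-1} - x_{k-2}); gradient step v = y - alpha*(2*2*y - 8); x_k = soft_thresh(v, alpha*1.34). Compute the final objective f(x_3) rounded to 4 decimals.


FISTA on f(x) = 2*x^2 - 8*x + 1.34*|x|
L = 4, alpha = 0.0834
Iteration 1: beta = 0.0, y = -2.6213 + 0.0*(-2.6213 + 2.6213) = -2.6213
  grad(y) = -18.4852, v = y - alpha*grad = -1.0796
  prox(v) = soft_thresh(-1.0796, 0.1118) = -0.9679
Iteration 2: beta = 0.3333, y = -0.9679 + 0.3333*(-0.9679 + 2.6213) = -0.4167
  grad(y) = -9.667, v = y - alpha*grad = 0.3895
  prox(v) = soft_thresh(0.3895, 0.1118) = 0.2777
Iteration 3: beta = 0.5, y = 0.2777 + 0.5*(0.2777 + 0.9679) = 0.9005
  grad(y) = -4.3979, v = y - alpha*grad = 1.2673
  prox(v) = soft_thresh(1.2673, 0.1118) = 1.1556
f(x_3) = 2*1.1556^2 - 8*1.1556 + 1.34*|1.1556| = -5.0254


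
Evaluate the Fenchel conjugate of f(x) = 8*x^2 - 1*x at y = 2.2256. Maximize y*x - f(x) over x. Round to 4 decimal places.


f*(y) = sup_x {y*x - a*x^2 - b*x} = sup_x {(y-b)*x - a*x^2}
FOC: (y - b) - 2a*x = 0 => x* = (y - b)/(2a)
x* = (2.2256 + 1)/(2*8) = 0.2016
f*(2.2256) = (y-b)^2/(4a) = (2.2256 + 1)^2/(4*8)
= 10.4045/32 = 0.3251


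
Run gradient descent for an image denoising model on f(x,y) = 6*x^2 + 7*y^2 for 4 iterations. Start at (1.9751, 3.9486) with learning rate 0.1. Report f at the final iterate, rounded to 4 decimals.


Gradient descent on f(x,y) = 6*x^2 + 7*y^2.
Starting point: (1.9751, 3.9486), alpha = 0.1
Step 1: grad_x = 2*6*1.9751 = 23.7012, grad_y = 2*7*3.9486 = 55.2804
  x_1 = 1.9751 - 0.1*23.7012 = -0.395
  y_1 = 3.9486 - 0.1*55.2804 = -1.5794
Step 2: grad_x = 2*6*-0.395 = -4.7402, grad_y = 2*7*-1.5794 = -22.1122
  x_2 = -0.395 - 0.1*-4.7402 = 0.079
  y_2 = -1.5794 - 0.1*-22.1122 = 0.6318
Step 3: grad_x = 2*6*0.079 = 0.948, grad_y = 2*7*0.6318 = 8.8449
  x_3 = 0.079 - 0.1*0.948 = -0.0158
  y_3 = 0.6318 - 0.1*8.8449 = -0.2527
Step 4: grad_x = 2*6*-0.0158 = -0.1896, grad_y = 2*7*-0.2527 = -3.5379
  x_4 = -0.0158 - 0.1*-0.1896 = 0.0032
  y_4 = -0.2527 - 0.1*-3.5379 = 0.1011
f(0.0032, 0.1011) = 6*0.0032^2 + 7*0.1011^2 = 0.0716


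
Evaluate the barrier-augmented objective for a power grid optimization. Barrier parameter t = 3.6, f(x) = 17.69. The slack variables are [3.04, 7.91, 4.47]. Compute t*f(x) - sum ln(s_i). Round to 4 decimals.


Step 1: Compute log-barrier.
ln values: [1.1119, 2.0681, 1.4974]
phi = -(1.1119 + 2.0681 + 1.4974) = -4.6774
Step 2: Compute augmented objective.
t*f(x) = 3.6*17.69 = 63.684
Total = 63.684 - 4.6774 = 59.0066


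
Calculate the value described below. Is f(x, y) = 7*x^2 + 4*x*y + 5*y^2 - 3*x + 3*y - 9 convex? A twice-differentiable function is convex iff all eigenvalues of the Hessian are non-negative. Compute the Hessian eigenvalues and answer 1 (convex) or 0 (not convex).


The Hessian of f(x,y) = 7*x^2 + 4*x*y + 5*y^2 - 3*x + 3*y - 9 is:
H = [[14, 4], [4, 10]]
Trace = 14 + 10 = 24
Determinant = 14*10 - (4)^2 = 124
Discriminant = (24)^2 - 4*124 = 80.0
Eigenvalues: lambda_1 = 7.5279, lambda_2 = 16.4721
The function is convex.

1


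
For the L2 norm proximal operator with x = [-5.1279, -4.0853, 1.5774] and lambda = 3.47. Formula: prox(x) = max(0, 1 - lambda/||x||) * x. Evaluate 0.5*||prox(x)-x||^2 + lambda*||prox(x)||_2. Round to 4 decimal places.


Step 1: Compute ||x||.
||x|| = 6.7434
Step 2: Compute scaling factor.
scale = max(0, 1 - 3.47/6.7434) = 0.4854
Step 3: prox(x) = [-2.4892, -1.9831, 0.7657]
||prox(x)|| = 3.2734
Step 4: Proximal objective.
0.5*||prox-x||^2 = 6.0205
lambda*||prox|| = 11.3587
Total = 17.3791


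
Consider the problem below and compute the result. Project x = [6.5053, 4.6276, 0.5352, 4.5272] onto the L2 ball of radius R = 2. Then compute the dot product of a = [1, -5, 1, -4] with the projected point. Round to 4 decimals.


Step 1: Compute ||x|| (intermediates to 6 decimals).
||x|| = sqrt(6.5053^2 + 4.6276^2 + 0.5352^2 + 4.5272^2) = 9.193236
Step 2: Project.
Since ||x|| > R, scale = R/||x|| = 2/9.193236 = 0.217551, proj(x) = scale * x
proj(x) = [1.415235, 1.006739, 0.116433, 0.984897]
Step 3: Dot product.
a^T * proj(x) = 1*1.415235 - 5*1.006739 + 1*0.116433 - 4*0.984897 = -7.4416


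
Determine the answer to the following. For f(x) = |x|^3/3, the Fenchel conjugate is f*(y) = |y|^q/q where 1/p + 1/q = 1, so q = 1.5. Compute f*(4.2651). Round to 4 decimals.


The conjugate exponent q satisfies 1/p + 1/q = 1.
p = 3, so q = 3/(3 - 1) = 1.5
|y|^q = 4.2651^1.5 = 8.8083
f*(4.2651) = 8.8083 / 1.5 = 5.8722


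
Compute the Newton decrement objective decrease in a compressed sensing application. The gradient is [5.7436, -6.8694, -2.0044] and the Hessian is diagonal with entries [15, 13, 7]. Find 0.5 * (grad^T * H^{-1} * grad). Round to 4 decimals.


Step 1: H is diagonal, so H^(-1) * g = [0.3829, -0.5284, -0.2863].
Step 2: g^T H^(-1) g = sum_i g_i^2 / H_ii
  = (5.7436)^2/15 + (-6.8694)^2/13 + (-2.0044)^2/7
  = 2.1993 + 3.6299 + 0.5739 = 6.4031
Step 3: Objective decrease = 0.5 * g^T H^(-1) g = 3.2016


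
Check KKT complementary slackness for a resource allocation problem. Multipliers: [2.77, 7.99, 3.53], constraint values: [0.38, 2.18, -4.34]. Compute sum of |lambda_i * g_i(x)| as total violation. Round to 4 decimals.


KKT complementary slackness check:
lambda_1 * g_1 = 2.77 * 0.38 = 1.0526
lambda_2 * g_2 = 7.99 * 2.18 = 17.4182
lambda_3 * g_3 = 3.53 * -4.34 = -15.3202
Total violation = 1.0526 + 17.4182 + 15.3202 = 33.791


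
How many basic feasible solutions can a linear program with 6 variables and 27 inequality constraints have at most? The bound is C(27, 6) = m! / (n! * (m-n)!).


Each vertex corresponds to some choice of n active constraints out of m, so the number of vertices is at most C(m, n) = m! / (n!(m-n)!).
m = 27, n = 6
Numerator: 27 * 26 * 25 * 24 * 23 * 22
Denominator: 6! = 720
C(27, 6) = 296010


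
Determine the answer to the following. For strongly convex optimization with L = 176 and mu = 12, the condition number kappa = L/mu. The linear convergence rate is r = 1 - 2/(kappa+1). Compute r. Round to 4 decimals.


Step 1: Compute the condition number.
kappa = L/mu = 176/12 = 14.6667
Step 2: Compute the convergence rate.
r = 1 - 2/(kappa + 1) = 1 - 2*mu/(L + mu) = (L - mu)/(L + mu) = 164/188 = 0.8723


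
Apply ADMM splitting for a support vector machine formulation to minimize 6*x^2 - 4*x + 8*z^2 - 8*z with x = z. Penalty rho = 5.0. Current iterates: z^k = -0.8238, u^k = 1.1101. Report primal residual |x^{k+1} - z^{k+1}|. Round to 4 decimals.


ADMM iteration with rho = 5.0, z^k = -0.8238, u^k = 1.1101
Step 1: x-update.
Minimize 6*x^2 - 4*x + (5.0/2)*(x + 0.8238 + 1.1101)^2
FOC: (2*6 + 5.0)*x = 4 + 5.0*(-0.8238 - 1.1101)
x^{k+1} = -0.3335
Step 2: z-update.
Minimize 8*z^2 - 8*z + (5.0/2)*(-0.3335 - z + 1.1101)^2
FOC: (2*8 + 5.0)*z = 8 + 5.0*(-0.3335 + 1.1101)
z^{k+1} = 0.5659
Step 3: u-update.
u^{k+1} = 1.1101 - 0.3335 - 0.5659 = 0.2107
Step 4: Primal residual = |-0.3335 - 0.5659| = 0.8994


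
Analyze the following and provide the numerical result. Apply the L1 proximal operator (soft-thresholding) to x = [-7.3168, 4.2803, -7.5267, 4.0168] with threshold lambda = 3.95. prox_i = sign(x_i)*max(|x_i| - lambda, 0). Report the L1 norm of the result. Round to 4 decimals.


Soft-thresholding with lambda = 3.95:
prox(-7.3168) = sign(-7.3168)*max(|-7.3168| - 3.95, 0) = -3.3668
prox(4.2803) = sign(4.2803)*max(|4.2803| - 3.95, 0) = 0.3303
prox(-7.5267) = sign(-7.5267)*max(|-7.5267| - 3.95, 0) = -3.5767
prox(4.0168) = sign(4.0168)*max(|4.0168| - 3.95, 0) = 0.0668
prox(x) = [-3.3668, 0.3303, -3.5767, 0.0668]
||prox(x)||_1 = 3.3668 + 0.3303 + 3.5767 + 0.0668 = 7.3406


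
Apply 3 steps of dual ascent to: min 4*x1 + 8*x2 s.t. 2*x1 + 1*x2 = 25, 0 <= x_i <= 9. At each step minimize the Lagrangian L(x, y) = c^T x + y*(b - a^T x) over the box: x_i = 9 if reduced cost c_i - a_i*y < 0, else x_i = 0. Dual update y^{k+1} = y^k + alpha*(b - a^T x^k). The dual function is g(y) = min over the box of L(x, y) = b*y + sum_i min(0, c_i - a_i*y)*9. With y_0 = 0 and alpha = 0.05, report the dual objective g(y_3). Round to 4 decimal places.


Dual ascent for LP: min 4*x1 + 8*x2, 2*x1 + 1*x2 = 25, 0 <= x_i <= 9
Step 1: y^k = 0.0, reduced costs: (4.0, 8.0)
  x^k = (0.0, 0.0), subgradient = b - a^T x = 25.0
  y^{k+1} = 0.0 + 0.05*25.0 = 1.25
Step 2: y^k = 1.25, reduced costs: (1.5, 6.75)
  x^k = (0.0, 0.0), subgradient = b - a^T x = 25.0
  y^{k+1} = 1.25 + 0.05*25.0 = 2.5
Step 3: y^k = 2.5, reduced costs: (-1.0, 5.5)
  x^k = (9.0, 0.0), subgradient = b - a^T x = 7.0
  y^{k+1} = 2.5 + 0.05*7.0 = 2.85
Dual objective at y_3 = 2.85: reduced costs (-1.7, 5.15), box minimizer x = (9.0, 0.0)
g(y_3) = b*y + (c1 - a1*y)*x1 + (c2 - a2*y)*x2 = 25*2.85 + (-1.7)*9.0 + 5.15*0.0 = 71.25 - 15.3 + 0.0 = 55.95


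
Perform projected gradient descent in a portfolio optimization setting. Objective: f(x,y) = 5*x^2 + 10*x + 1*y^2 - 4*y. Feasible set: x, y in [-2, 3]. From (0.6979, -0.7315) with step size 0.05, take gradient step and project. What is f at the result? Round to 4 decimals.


Step 1: Compute gradient at (0.6979, -0.7315).
grad_x = 2*5*0.6979 + 10 = 16.979
grad_y = 2*1*-0.7315 - 4 = -5.463
Step 2: Gradient step.
x_raw = 0.6979 - 0.05*16.979 = -0.1511
y_raw = -0.7315 - 0.05*-5.463 = -0.4584
Step 3: Project onto [-2, 3].
x_proj = clip(-0.1511) = -0.1511
y_proj = clip(-0.4584) = -0.4584
Step 4: Evaluate f.
f(-0.1511, -0.4584) = 0.6471


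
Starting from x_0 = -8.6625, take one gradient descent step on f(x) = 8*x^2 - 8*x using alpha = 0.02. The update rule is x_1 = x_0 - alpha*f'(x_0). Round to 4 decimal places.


We compute the gradient at x_0 and apply the update.
f'(x) = 16*x - 8
f'(-8.6625) = 16*-8.6625 - 8 = -146.6
x_1 = -8.6625 - 0.02*-146.6 = -5.7305


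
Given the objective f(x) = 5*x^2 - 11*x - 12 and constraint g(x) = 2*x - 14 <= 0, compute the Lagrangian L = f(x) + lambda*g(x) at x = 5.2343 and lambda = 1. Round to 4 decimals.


Step 1: Evaluate f(x).
f(5.2343) = 5*5.2343^2 - 11*5.2343 - 12 = 67.4122
Step 2: Evaluate g(x).
g(5.2343) = 2*5.2343 - 14 = -3.5314
Step 3: Compute Lagrangian.
L = 67.4122 + 1*-3.5314 = 63.8808


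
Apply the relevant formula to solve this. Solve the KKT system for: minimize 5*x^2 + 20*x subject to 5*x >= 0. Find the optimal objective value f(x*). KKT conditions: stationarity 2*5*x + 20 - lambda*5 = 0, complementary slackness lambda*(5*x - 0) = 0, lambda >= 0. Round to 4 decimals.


Step 1: Try lambda = 0 (constraint inactive).
x_unc = -20/(2*5) = -2.0
Check: 5*-2.0 = -10.0 < 0 -- violated!
Step 2: Constraint must be active: 5*x = 0
x* = 0/5 = 0.0
lambda = (2*5*0.0 + 20)/5 = 4.0
Step 3: Compute optimal value.
f(x*) = 5*0.0^2 + 20*0.0 = 0.0


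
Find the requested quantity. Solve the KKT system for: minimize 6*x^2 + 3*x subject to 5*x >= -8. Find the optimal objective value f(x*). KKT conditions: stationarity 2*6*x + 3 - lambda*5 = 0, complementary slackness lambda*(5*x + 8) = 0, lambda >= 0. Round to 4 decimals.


Step 1: Try lambda = 0 (constraint inactive).
Stationarity: 2*6*x + 3 = 0
x* = -3/(2*6) = -0.25
Check constraint: 5*-0.25 = -1.25 >= -8 -- satisfied.
Step 2: Compute optimal value.
f(x*) = 6*(-0.25)^2 + 3*(-0.25) = -0.375


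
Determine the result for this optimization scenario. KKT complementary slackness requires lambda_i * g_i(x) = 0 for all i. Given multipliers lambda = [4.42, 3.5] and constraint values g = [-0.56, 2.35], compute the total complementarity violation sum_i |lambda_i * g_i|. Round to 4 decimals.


KKT complementary slackness check:
lambda_1 * g_1 = 4.42 * -0.56 = -2.4752
lambda_2 * g_2 = 3.5 * 2.35 = 8.225
Total violation = 2.4752 + 8.225 = 10.7002


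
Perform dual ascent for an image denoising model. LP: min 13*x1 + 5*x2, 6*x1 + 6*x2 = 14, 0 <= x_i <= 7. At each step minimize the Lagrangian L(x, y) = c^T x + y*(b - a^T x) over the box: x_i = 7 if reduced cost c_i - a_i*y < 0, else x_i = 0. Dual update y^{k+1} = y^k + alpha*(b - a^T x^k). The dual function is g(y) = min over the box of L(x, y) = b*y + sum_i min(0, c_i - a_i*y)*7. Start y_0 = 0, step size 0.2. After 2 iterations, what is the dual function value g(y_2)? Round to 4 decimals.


Dual ascent for LP: min 13*x1 + 5*x2, 6*x1 + 6*x2 = 14, 0 <= x_i <= 7
Step 1: y^k = 0.0, reduced costs: (13.0, 5.0)
  x^k = (0.0, 0.0), subgradient = b - a^T x = 14.0
  y^{k+1} = 0.0 + 0.2*14.0 = 2.8
Step 2: y^k = 2.8, reduced costs: (-3.8, -11.8)
  x^k = (7.0, 7.0), subgradient = b - a^T x = -70.0
  y^{k+1} = 2.8 + 0.2*-70.0 = -11.2
Dual objective at y_2 = -11.2: reduced costs (80.2, 72.2), box minimizer x = (0.0, 0.0)
g(y_2) = b*y + (c1 - a1*y)*x1 + (c2 - a2*y)*x2 = 14*(-11.2) + 80.2*0.0 + 72.2*0.0 = -156.8 + 0.0 + 0.0 = -156.8


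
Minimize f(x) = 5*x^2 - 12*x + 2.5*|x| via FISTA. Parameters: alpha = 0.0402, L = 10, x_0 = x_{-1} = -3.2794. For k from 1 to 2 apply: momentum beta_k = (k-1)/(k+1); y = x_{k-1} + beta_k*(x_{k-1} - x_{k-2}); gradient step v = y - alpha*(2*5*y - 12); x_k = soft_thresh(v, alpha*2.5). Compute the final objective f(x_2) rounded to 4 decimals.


FISTA on f(x) = 5*x^2 - 12*x + 2.5*|x|
L = 10, alpha = 0.0402
Iteration 1: beta = 0.0, y = -3.2794 + 0.0*(-3.2794 + 3.2794) = -3.2794
  grad(y) = -44.794, v = y - alpha*grad = -1.4787
  prox(v) = soft_thresh(-1.4787, 0.1005) = -1.3782
Iteration 2: beta = 0.3333, y = -1.3782 + 0.3333*(-1.3782 + 3.2794) = -0.7444
  grad(y) = -19.4444, v = y - alpha*grad = 0.0372
  prox(v) = soft_thresh(0.0372, 0.1005) = 0.0
f(x_2) = 5*0.0^2 - 12*0.0 + 2.5*|0.0| = 0.0


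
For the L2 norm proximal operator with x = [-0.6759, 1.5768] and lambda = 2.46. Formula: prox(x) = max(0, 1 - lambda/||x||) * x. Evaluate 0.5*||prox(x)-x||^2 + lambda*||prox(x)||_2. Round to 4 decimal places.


Step 1: Compute ||x||.
||x|| = 1.7156
Step 2: Compute scaling factor.
scale = max(0, 1 - 2.46/1.7156) = 0.0
Step 3: prox(x) = [-0.0, 0.0]
||prox(x)|| = 0.0
Step 4: Proximal objective.
0.5*||prox-x||^2 = 1.4716
lambda*||prox|| = 0.0
Total = 1.4716


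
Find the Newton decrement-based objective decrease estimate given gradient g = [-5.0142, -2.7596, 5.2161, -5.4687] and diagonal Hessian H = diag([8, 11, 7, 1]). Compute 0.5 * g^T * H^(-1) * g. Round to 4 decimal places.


Step 1: H is diagonal, so H^(-1) * g = [-0.6268, -0.2509, 0.7452, -5.4687].
Step 2: g^T H^(-1) g = sum_i g_i^2 / H_ii
  = (-5.0142)^2/8 + (-2.7596)^2/11 + (5.2161)^2/7 + (-5.4687)^2/1
  = 3.1428 + 0.6923 + 3.8868 + 29.9067 = 37.6286
Step 3: Objective decrease = 0.5 * g^T H^(-1) g = 18.8143


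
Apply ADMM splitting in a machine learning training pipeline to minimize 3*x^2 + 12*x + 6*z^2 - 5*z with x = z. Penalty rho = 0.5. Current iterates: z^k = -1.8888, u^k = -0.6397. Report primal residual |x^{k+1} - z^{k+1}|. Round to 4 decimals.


ADMM iteration with rho = 0.5, z^k = -1.8888, u^k = -0.6397
Step 1: x-update.
Minimize 3*x^2 + 12*x + (0.5/2)*(x + 1.8888 - 0.6397)^2
FOC: (2*3 + 0.5)*x = -12 + 0.5*(-1.8888 + 0.6397)
x^{k+1} = -1.9422
Step 2: z-update.
Minimize 6*z^2 - 5*z + (0.5/2)*(-1.9422 - z - 0.6397)^2
FOC: (2*6 + 0.5)*z = 5 + 0.5*(-1.9422 - 0.6397)
z^{k+1} = 0.2967
Step 3: u-update.
u^{k+1} = -0.6397 - 1.9422 - 0.2967 = -2.8787
Step 4: Primal residual = |-1.9422 - 0.2967| = 2.239


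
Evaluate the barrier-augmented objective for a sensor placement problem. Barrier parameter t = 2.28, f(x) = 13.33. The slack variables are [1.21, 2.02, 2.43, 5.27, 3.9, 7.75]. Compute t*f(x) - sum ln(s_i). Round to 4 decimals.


Step 1: Compute log-barrier.
ln values: [0.1906, 0.7031, 0.8879, 1.662, 1.361, 2.0477]
phi = -(0.1906 + 0.7031 + 0.8879 + 1.662 + 1.361 + 2.0477) = -6.8523
Step 2: Compute augmented objective.
t*f(x) = 2.28*13.33 = 30.3924
Total = 30.3924 - 6.8523 = 23.5401


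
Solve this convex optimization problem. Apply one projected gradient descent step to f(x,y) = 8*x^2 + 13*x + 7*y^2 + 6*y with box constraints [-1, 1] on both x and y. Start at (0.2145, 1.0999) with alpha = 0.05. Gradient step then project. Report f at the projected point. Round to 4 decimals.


Step 1: Compute gradient at (0.2145, 1.0999).
grad_x = 2*8*0.2145 + 13 = 16.432
grad_y = 2*7*1.0999 + 6 = 21.3986
Step 2: Gradient step.
x_raw = 0.2145 - 0.05*16.432 = -0.6071
y_raw = 1.0999 - 0.05*21.3986 = 0.03
Step 3: Project onto [-1, 1].
x_proj = clip(-0.6071) = -0.6071
y_proj = clip(0.03) = 0.03
Step 4: Evaluate f.
f(-0.6071, 0.03) = -4.7576


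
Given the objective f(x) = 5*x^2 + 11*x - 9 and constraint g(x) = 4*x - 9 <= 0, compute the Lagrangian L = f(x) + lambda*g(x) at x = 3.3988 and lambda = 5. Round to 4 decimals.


Step 1: Evaluate f(x).
f(3.3988) = 5*3.3988^2 + 11*3.3988 - 9 = 86.146
Step 2: Evaluate g(x).
g(3.3988) = 4*3.3988 - 9 = 4.5952
Step 3: Compute Lagrangian.
L = 86.146 + 5*4.5952 = 109.122


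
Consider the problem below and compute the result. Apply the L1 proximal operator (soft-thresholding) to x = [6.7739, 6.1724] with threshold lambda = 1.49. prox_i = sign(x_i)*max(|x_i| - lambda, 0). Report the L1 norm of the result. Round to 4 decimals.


Soft-thresholding with lambda = 1.49:
prox(6.7739) = sign(6.7739)*max(|6.7739| - 1.49, 0) = 5.2839
prox(6.1724) = sign(6.1724)*max(|6.1724| - 1.49, 0) = 4.6824
prox(x) = [5.2839, 4.6824]
||prox(x)||_1 = 5.2839 + 4.6824 = 9.9663


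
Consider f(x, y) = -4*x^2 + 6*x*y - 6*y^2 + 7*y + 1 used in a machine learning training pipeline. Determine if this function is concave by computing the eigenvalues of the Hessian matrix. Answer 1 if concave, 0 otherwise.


The Hessian of f(x,y) = -4*x^2 + 6*x*y - 6*y^2 + 7*y + 1 is:
H = [[-8, 6], [6, -12]]
Trace = -8 - 12 = -20
Determinant = -8*-12 - (6)^2 = 60
Discriminant = (-20)^2 - 4*60 = 160.0
Eigenvalues: lambda_1 = -16.3246, lambda_2 = -3.6754
The function is concave.

1


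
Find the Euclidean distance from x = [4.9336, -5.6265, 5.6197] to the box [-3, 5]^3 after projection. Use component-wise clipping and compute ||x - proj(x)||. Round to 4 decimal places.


Project each component onto [-3, 5].
clip(4.9336) = 4.9336, clip(-5.6265) = -3.0, clip(5.6197) = 5.0
Projection = [4.9336, -3.0, 5.0]
Squared diffs: [0.0, 6.8985, 0.384]
Distance = sqrt(7.2825) = 2.6986


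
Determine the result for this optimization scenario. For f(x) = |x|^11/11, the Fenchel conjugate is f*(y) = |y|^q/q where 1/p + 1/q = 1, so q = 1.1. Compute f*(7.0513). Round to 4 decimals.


The conjugate exponent q satisfies 1/p + 1/q = 1.
p = 11, so q = 11/(11 - 1) = 1.1
|y|^q = 7.0513^1.1 = 8.5723
f*(7.0513) = 8.5723 / 1.1 = 7.793


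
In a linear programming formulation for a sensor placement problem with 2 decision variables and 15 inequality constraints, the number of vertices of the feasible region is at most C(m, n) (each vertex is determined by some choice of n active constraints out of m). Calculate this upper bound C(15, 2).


Each vertex corresponds to some choice of n active constraints out of m, so the number of vertices is at most C(m, n) = m! / (n!(m-n)!).
m = 15, n = 2
Numerator: 15 * 14
Denominator: 2! = 2
C(15, 2) = 105


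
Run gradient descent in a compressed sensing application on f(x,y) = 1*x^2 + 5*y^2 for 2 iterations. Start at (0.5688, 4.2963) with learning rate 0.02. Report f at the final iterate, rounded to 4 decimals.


Gradient descent on f(x,y) = 1*x^2 + 5*y^2.
Starting point: (0.5688, 4.2963), alpha = 0.02
Step 1: grad_x = 2*1*0.5688 = 1.1376, grad_y = 2*5*4.2963 = 42.963
  x_1 = 0.5688 - 0.02*1.1376 = 0.546
  y_1 = 4.2963 - 0.02*42.963 = 3.437
Step 2: grad_x = 2*1*0.546 = 1.0921, grad_y = 2*5*3.437 = 34.3704
  x_2 = 0.546 - 0.02*1.0921 = 0.5242
  y_2 = 3.437 - 0.02*34.3704 = 2.7496
f(0.5242, 2.7496) = 1*0.5242^2 + 5*2.7496^2 = 38.0772


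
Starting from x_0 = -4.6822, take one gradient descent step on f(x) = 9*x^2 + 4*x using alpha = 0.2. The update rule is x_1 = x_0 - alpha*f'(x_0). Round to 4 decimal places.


We compute the gradient at x_0 and apply the update.
f'(x) = 18*x + 4
f'(-4.6822) = 18*-4.6822 + 4 = -80.2796
x_1 = -4.6822 - 0.2*-80.2796 = 11.3737


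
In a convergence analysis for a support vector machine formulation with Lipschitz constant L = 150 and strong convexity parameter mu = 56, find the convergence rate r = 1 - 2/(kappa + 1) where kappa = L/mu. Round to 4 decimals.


Step 1: Compute the condition number.
kappa = L/mu = 150/56 = 2.6786
Step 2: Compute the convergence rate.
r = 1 - 2/(kappa + 1) = 1 - 2*mu/(L + mu) = (L - mu)/(L + mu) = 94/206 = 0.4563


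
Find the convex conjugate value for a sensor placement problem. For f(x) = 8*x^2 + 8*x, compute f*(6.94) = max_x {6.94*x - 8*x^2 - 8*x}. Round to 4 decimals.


f*(y) = sup_x {y*x - a*x^2 - b*x} = sup_x {(y-b)*x - a*x^2}
FOC: (y - b) - 2a*x = 0 => x* = (y - b)/(2a)
x* = (6.94 - 8)/(2*8) = -0.0663
f*(6.94) = (y-b)^2/(4a) = (6.94 - 8)^2/(4*8)
= 1.1236/32 = 0.0351


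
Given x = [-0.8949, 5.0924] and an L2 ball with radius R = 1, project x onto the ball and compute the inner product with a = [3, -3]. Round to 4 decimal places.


Step 1: Compute ||x|| (intermediates to 6 decimals).
||x|| = sqrt((-0.8949)^2 + 5.0924^2) = 5.170434
Step 2: Project.
Since ||x|| > R, scale = R/||x|| = 1/5.170434 = 0.193407, proj(x) = scale * x
proj(x) = [-0.17308, 0.984906]
Step 3: Dot product.
a^T * proj(x) = 3*(-0.17308) - 3*0.984906 = -3.474


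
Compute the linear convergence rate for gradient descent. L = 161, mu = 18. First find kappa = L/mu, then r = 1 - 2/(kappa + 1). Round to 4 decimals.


Step 1: Compute the condition number.
kappa = L/mu = 161/18 = 8.9444
Step 2: Compute the convergence rate.
r = 1 - 2/(kappa + 1) = 1 - 2*mu/(L + mu) = (L - mu)/(L + mu) = 143/179 = 0.7989


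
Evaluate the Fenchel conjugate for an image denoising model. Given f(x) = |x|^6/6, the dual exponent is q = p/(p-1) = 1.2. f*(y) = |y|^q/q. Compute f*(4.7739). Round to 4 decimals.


The conjugate exponent q satisfies 1/p + 1/q = 1.
p = 6, so q = 6/(6 - 1) = 1.2
|y|^q = 4.7739^1.2 = 6.526
f*(4.7739) = 6.526 / 1.2 = 5.4383


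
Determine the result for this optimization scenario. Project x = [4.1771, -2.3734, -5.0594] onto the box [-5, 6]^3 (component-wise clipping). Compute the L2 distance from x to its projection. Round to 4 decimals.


Project each component onto [-5, 6].
clip(4.1771) = 4.1771, clip(-2.3734) = -2.3734, clip(-5.0594) = -5.0
Projection = [4.1771, -2.3734, -5.0]
Squared diffs: [0.0, 0.0, 0.0035]
Distance = sqrt(0.0035) = 0.0594


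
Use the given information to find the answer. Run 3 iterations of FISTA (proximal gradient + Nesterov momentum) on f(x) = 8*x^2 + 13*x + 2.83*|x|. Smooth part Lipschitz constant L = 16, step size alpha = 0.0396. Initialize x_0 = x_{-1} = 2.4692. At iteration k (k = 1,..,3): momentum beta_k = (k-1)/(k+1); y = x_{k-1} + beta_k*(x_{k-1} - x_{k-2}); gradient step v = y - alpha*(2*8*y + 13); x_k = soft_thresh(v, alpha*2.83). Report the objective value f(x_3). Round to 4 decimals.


FISTA on f(x) = 8*x^2 + 13*x + 2.83*|x|
L = 16, alpha = 0.0396
Iteration 1: beta = 0.0, y = 2.4692 + 0.0*(2.4692 - 2.4692) = 2.4692
  grad(y) = 52.5072, v = y - alpha*grad = 0.3899
  prox(v) = soft_thresh(0.3899, 0.1121) = 0.2778
Iteration 2: beta = 0.3333, y = 0.2778 + 0.3333*(0.2778 - 2.4692) = -0.4526
  grad(y) = 5.7583, v = y - alpha*grad = -0.6806
  prox(v) = soft_thresh(-0.6806, 0.1121) = -0.5686
Iteration 3: beta = 0.5, y = -0.5686 + 0.5*(-0.5686 - 0.2778) = -0.9918
  grad(y) = -2.8684, v = y - alpha*grad = -0.8782
  prox(v) = soft_thresh(-0.8782, 0.1121) = -0.7661
f(x_3) = 8*(-0.7661)^2 + 13*(-0.7661) + 2.83*|-0.7661| = -3.0959


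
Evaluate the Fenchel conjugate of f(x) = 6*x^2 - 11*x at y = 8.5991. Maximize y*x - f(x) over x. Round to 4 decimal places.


f*(y) = sup_x {y*x - a*x^2 - b*x} = sup_x {(y-b)*x - a*x^2}
FOC: (y - b) - 2a*x = 0 => x* = (y - b)/(2a)
x* = (8.5991 + 11)/(2*6) = 1.6333
f*(8.5991) = (y-b)^2/(4a) = (8.5991 + 11)^2/(4*6)
= 384.1247/24 = 16.0052


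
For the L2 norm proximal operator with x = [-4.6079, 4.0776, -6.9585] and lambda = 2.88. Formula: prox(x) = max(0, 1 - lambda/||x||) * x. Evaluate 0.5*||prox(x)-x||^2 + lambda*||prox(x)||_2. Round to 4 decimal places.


Step 1: Compute ||x||.
||x|| = 9.2887
Step 2: Compute scaling factor.
scale = max(0, 1 - 2.88/9.2887) = 0.6899
Step 3: prox(x) = [-3.1792, 2.8133, -4.801]
||prox(x)|| = 6.4087
Step 4: Proximal objective.
0.5*||prox-x||^2 = 4.1472
lambda*||prox|| = 18.4571
Total = 22.6043


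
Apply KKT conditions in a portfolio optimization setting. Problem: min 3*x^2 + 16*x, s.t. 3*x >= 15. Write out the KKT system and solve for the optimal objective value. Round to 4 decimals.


Step 1: Try lambda = 0 (constraint inactive).
x_unc = -16/(2*3) = -2.6667
Check: 3*-2.6667 = -8.0001 < 15 -- violated!
Step 2: Constraint must be active: 3*x = 15
x* = 15/3 = 5.0
lambda = (2*3*5.0 + 16)/3 = 15.3333
Step 3: Compute optimal value.
f(x*) = 3*5.0^2 + 16*5.0 = 155.0


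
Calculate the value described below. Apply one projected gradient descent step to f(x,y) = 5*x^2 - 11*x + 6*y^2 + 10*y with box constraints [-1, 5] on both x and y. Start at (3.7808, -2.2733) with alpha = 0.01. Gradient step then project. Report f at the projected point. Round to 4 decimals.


Step 1: Compute gradient at (3.7808, -2.2733).
grad_x = 2*5*3.7808 - 11 = 26.808
grad_y = 2*6*-2.2733 + 10 = -17.2796
Step 2: Gradient step.
x_raw = 3.7808 - 0.01*26.808 = 3.5127
y_raw = -2.2733 - 0.01*-17.2796 = -2.1005
Step 3: Project onto [-1, 5].
x_proj = clip(3.5127) = 3.5127
y_proj = clip(-2.1005) = -1.0
Step 4: Evaluate f.
f(3.5127, -1.0) = 19.0561


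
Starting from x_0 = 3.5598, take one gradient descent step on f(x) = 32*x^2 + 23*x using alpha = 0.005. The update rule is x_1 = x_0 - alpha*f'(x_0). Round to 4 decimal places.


We compute the gradient at x_0 and apply the update.
f'(x) = 64*x + 23
f'(3.5598) = 64*3.5598 + 23 = 250.8272
x_1 = 3.5598 - 0.005*250.8272 = 2.3057


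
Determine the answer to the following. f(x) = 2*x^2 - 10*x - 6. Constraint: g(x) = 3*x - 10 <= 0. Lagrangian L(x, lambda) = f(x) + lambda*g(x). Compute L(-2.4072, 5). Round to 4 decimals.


Step 1: Evaluate f(x).
f(-2.4072) = 2*(-2.4072)^2 - 10*(-2.4072) - 6 = 29.6612
Step 2: Evaluate g(x).
g(-2.4072) = 3*-2.4072 - 10 = -17.2216
Step 3: Compute Lagrangian.
L = 29.6612 + 5*-17.2216 = -56.4468


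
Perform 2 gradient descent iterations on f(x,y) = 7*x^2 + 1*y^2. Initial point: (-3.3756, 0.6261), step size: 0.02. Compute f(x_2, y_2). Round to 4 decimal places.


Gradient descent on f(x,y) = 7*x^2 + 1*y^2.
Starting point: (-3.3756, 0.6261), alpha = 0.02
Step 1: grad_x = 2*7*-3.3756 = -47.2584, grad_y = 2*1*0.6261 = 1.2522
  x_1 = -3.3756 - 0.02*-47.2584 = -2.4304
  y_1 = 0.6261 - 0.02*1.2522 = 0.6011
Step 2: grad_x = 2*7*-2.4304 = -34.026, grad_y = 2*1*0.6011 = 1.2021
  x_2 = -2.4304 - 0.02*-34.026 = -1.7499
  y_2 = 0.6011 - 0.02*1.2021 = 0.577
f(-1.7499, 0.577) = 7*(-1.7499)^2 + 1*0.577^2 = 21.7683


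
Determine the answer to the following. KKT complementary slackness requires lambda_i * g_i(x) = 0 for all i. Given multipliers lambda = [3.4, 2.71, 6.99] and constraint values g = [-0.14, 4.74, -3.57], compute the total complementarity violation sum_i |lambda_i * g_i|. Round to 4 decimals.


KKT complementary slackness check:
lambda_1 * g_1 = 3.4 * -0.14 = -0.476
lambda_2 * g_2 = 2.71 * 4.74 = 12.8454
lambda_3 * g_3 = 6.99 * -3.57 = -24.9543
Total violation = 0.476 + 12.8454 + 24.9543 = 38.2757


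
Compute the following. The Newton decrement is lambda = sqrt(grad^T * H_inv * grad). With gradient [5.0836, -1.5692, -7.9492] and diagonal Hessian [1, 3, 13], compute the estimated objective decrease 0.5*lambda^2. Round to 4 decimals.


Step 1: H is diagonal, so H^(-1) * g = [5.0836, -0.5231, -0.6115].
Step 2: g^T H^(-1) g = sum_i g_i^2 / H_ii
  = (5.0836)^2/1 + (-1.5692)^2/3 + (-7.9492)^2/13
  = 25.843 + 0.8208 + 4.8608 = 31.5245
Step 3: Objective decrease = 0.5 * g^T H^(-1) g = 15.7623


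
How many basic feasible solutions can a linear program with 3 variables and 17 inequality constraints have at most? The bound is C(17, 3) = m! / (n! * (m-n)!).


Each vertex corresponds to some choice of n active constraints out of m, so the number of vertices is at most C(m, n) = m! / (n!(m-n)!).
m = 17, n = 3
Numerator: 17 * 16 * 15
Denominator: 3! = 6
C(17, 3) = 680


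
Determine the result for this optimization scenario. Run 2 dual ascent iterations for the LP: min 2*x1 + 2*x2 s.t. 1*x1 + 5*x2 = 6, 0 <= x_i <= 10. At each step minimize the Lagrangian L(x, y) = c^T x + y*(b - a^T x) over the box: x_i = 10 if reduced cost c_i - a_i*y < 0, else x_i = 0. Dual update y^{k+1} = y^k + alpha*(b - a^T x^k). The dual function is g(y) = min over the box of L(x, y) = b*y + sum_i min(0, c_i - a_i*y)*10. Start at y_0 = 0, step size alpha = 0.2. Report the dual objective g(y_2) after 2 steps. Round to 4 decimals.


Dual ascent for LP: min 2*x1 + 2*x2, 1*x1 + 5*x2 = 6, 0 <= x_i <= 10
Step 1: y^k = 0.0, reduced costs: (2.0, 2.0)
  x^k = (0.0, 0.0), subgradient = b - a^T x = 6.0
  y^{k+1} = 0.0 + 0.2*6.0 = 1.2
Step 2: y^k = 1.2, reduced costs: (0.8, -4.0)
  x^k = (0.0, 10.0), subgradient = b - a^T x = -44.0
  y^{k+1} = 1.2 + 0.2*-44.0 = -7.6
Dual objective at y_2 = -7.6: reduced costs (9.6, 40.0), box minimizer x = (0.0, 0.0)
g(y_2) = b*y + (c1 - a1*y)*x1 + (c2 - a2*y)*x2 = 6*(-7.6) + 9.6*0.0 + 40.0*0.0 = -45.6 + 0.0 + 0.0 = -45.6


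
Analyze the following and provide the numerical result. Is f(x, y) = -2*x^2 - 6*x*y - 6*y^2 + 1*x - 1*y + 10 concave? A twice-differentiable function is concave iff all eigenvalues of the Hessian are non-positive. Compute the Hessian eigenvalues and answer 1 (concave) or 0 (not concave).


The Hessian of f(x,y) = -2*x^2 - 6*x*y - 6*y^2 + 1*x - 1*y + 10 is:
H = [[-4, -6], [-6, -12]]
Trace = -4 - 12 = -16
Determinant = -4*-12 - (-6)^2 = 12
Discriminant = (-16)^2 - 4*12 = 208.0
Eigenvalues: lambda_1 = -15.2111, lambda_2 = -0.7889
The function is concave.

1


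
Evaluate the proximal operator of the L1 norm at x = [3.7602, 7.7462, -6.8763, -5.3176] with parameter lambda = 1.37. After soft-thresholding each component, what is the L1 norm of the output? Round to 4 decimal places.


Soft-thresholding with lambda = 1.37:
prox(3.7602) = sign(3.7602)*max(|3.7602| - 1.37, 0) = 2.3902
prox(7.7462) = sign(7.7462)*max(|7.7462| - 1.37, 0) = 6.3762
prox(-6.8763) = sign(-6.8763)*max(|-6.8763| - 1.37, 0) = -5.5063
prox(-5.3176) = sign(-5.3176)*max(|-5.3176| - 1.37, 0) = -3.9476
prox(x) = [2.3902, 6.3762, -5.5063, -3.9476]
||prox(x)||_1 = 2.3902 + 6.3762 + 5.5063 + 3.9476 = 18.2203


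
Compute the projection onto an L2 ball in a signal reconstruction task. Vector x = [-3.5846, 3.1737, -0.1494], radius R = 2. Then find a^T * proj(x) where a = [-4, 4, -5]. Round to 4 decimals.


Step 1: Compute ||x|| (intermediates to 6 decimals).
||x|| = sqrt((-3.5846)^2 + 3.1737^2 + (-0.1494)^2) = 4.789995
Step 2: Project.
Since ||x|| > R, scale = R/||x|| = 2/4.789995 = 0.417537, proj(x) = scale * x
proj(x) = [-1.496703, 1.325137, -0.06238]
Step 3: Dot product.
a^T * proj(x) = -4*(-1.496703) + 4*1.325137 - 5*(-0.06238) = 11.5993


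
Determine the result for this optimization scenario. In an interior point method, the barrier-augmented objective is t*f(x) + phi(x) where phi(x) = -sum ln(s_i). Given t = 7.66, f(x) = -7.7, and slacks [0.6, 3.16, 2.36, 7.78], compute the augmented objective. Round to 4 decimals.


Step 1: Compute log-barrier.
ln values: [-0.5108, 1.1506, 0.8587, 2.0516]
phi = -(-0.5108 + 1.1506 + 0.8587 + 2.0516) = -3.55
Step 2: Compute augmented objective.
t*f(x) = 7.66*-7.7 = -58.982
Total = -58.982 - 3.55 = -62.532


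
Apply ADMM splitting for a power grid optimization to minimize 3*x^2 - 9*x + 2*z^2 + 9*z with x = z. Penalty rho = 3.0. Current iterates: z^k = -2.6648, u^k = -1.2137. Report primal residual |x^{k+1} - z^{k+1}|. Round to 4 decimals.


ADMM iteration with rho = 3.0, z^k = -2.6648, u^k = -1.2137
Step 1: x-update.
Minimize 3*x^2 - 9*x + (3.0/2)*(x + 2.6648 - 1.2137)^2
FOC: (2*3 + 3.0)*x = 9 + 3.0*(-2.6648 + 1.2137)
x^{k+1} = 0.5163
Step 2: z-update.
Minimize 2*z^2 + 9*z + (3.0/2)*(0.5163 - z - 1.2137)^2
FOC: (2*2 + 3.0)*z = -9 + 3.0*(0.5163 - 1.2137)
z^{k+1} = -1.5846
Step 3: u-update.
u^{k+1} = -1.2137 + 0.5163 + 1.5846 = 0.8872
Step 4: Primal residual = |0.5163 + 1.5846| = 2.1009


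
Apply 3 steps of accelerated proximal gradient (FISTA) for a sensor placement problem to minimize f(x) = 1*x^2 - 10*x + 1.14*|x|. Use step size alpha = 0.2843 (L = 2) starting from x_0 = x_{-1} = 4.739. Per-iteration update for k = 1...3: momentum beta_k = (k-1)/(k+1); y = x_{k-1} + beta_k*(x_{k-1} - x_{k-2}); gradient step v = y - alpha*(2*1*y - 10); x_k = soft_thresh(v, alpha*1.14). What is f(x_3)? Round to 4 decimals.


FISTA on f(x) = 1*x^2 - 10*x + 1.14*|x|
L = 2, alpha = 0.2843
Iteration 1: beta = 0.0, y = 4.739 + 0.0*(4.739 - 4.739) = 4.739
  grad(y) = -0.522, v = y - alpha*grad = 4.8874
  prox(v) = soft_thresh(4.8874, 0.3241) = 4.5633
Iteration 2: beta = 0.3333, y = 4.5633 + 0.3333*(4.5633 - 4.739) = 4.5047
  grad(y) = -0.9905, v = y - alpha*grad = 4.7863
  prox(v) = soft_thresh(4.7863, 0.3241) = 4.4622
Iteration 3: beta = 0.5, y = 4.4622 + 0.5*(4.4622 - 4.5633) = 4.4117
  grad(y) = -1.1766, v = y - alpha*grad = 4.7462
  prox(v) = soft_thresh(4.7462, 0.3241) = 4.4221
f(x_3) = 1*4.4221^2 - 10*4.4221 + 1.14*|4.4221| = -19.6248


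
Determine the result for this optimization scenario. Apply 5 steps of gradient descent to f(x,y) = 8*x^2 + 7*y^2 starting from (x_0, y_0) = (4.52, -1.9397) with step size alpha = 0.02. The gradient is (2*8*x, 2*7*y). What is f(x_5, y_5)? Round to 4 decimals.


Gradient descent on f(x,y) = 8*x^2 + 7*y^2.
Starting point: (4.52, -1.9397), alpha = 0.02
Step 1: grad_x = 2*8*4.52 = 72.32, grad_y = 2*7*-1.9397 = -27.1558
  x_1 = 4.52 - 0.02*72.32 = 3.0736
  y_1 = -1.9397 - 0.02*-27.1558 = -1.3966
Step 2: grad_x = 2*8*3.0736 = 49.1776, grad_y = 2*7*-1.3966 = -19.5522
  x_2 = 3.0736 - 0.02*49.1776 = 2.09
  y_2 = -1.3966 - 0.02*-19.5522 = -1.0055
Step 3: grad_x = 2*8*2.09 = 33.4408, grad_y = 2*7*-1.0055 = -14.0776
  x_3 = 2.09 - 0.02*33.4408 = 1.4212
  y_3 = -1.0055 - 0.02*-14.0776 = -0.724
Step 4: grad_x = 2*8*1.4212 = 22.7397, grad_y = 2*7*-0.724 = -10.1358
  x_4 = 1.4212 - 0.02*22.7397 = 0.9664
  y_4 = -0.724 - 0.02*-10.1358 = -0.5213
Step 5: grad_x = 2*8*0.9664 = 15.463, grad_y = 2*7*-0.5213 = -7.2978
  x_5 = 0.9664 - 0.02*15.463 = 0.6572
  y_5 = -0.5213 - 0.02*-7.2978 = -0.3753
f(0.6572, -0.3753) = 8*0.6572^2 + 7*(-0.3753)^2 = 4.4411


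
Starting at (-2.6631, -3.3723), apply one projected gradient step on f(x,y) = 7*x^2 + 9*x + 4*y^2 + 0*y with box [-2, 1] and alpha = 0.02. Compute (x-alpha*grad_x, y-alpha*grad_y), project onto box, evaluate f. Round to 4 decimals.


Step 1: Compute gradient at (-2.6631, -3.3723).
grad_x = 2*7*-2.6631 + 9 = -28.2834
grad_y = 2*4*-3.3723 + 0 = -26.9784
Step 2: Gradient step.
x_raw = -2.6631 - 0.02*-28.2834 = -2.0974
y_raw = -3.3723 - 0.02*-26.9784 = -2.8327
Step 3: Project onto [-2, 1].
x_proj = clip(-2.0974) = -2.0
y_proj = clip(-2.8327) = -2.0
Step 4: Evaluate f.
f(-2.0, -2.0) = 26.0


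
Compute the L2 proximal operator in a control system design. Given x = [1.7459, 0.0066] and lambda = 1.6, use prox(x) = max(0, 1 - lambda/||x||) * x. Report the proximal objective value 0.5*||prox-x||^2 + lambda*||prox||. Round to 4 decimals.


Step 1: Compute ||x||.
||x|| = 1.7459
Step 2: Compute scaling factor.
scale = max(0, 1 - 1.6/1.7459) = 0.0836
Step 3: prox(x) = [0.1459, 0.0006]
||prox(x)|| = 0.1459
Step 4: Proximal objective.
0.5*||prox-x||^2 = 1.28
lambda*||prox|| = 0.2334
Total = 1.5135


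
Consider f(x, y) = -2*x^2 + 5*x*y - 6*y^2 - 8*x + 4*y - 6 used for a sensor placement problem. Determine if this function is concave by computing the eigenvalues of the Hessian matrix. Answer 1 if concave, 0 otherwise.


The Hessian of f(x,y) = -2*x^2 + 5*x*y - 6*y^2 - 8*x + 4*y - 6 is:
H = [[-4, 5], [5, -12]]
Trace = -4 - 12 = -16
Determinant = -4*-12 - (5)^2 = 23
Discriminant = (-16)^2 - 4*23 = 164.0
Eigenvalues: lambda_1 = -14.4031, lambda_2 = -1.5969
The function is concave.

1


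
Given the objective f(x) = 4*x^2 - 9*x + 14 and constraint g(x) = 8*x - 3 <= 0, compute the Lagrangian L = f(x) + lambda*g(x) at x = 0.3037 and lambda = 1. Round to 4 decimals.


Step 1: Evaluate f(x).
f(0.3037) = 4*0.3037^2 - 9*0.3037 + 14 = 11.6356
Step 2: Evaluate g(x).
g(0.3037) = 8*0.3037 - 3 = -0.5704
Step 3: Compute Lagrangian.
L = 11.6356 + 1*-0.5704 = 11.0652


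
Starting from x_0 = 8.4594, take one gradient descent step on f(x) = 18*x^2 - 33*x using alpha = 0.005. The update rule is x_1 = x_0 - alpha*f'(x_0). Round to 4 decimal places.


We compute the gradient at x_0 and apply the update.
f'(x) = 36*x - 33
f'(8.4594) = 36*8.4594 - 33 = 271.5384
x_1 = 8.4594 - 0.005*271.5384 = 7.1017


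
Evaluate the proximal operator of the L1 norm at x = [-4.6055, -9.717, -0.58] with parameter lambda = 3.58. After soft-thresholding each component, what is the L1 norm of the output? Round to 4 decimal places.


Soft-thresholding with lambda = 3.58:
prox(-4.6055) = sign(-4.6055)*max(|-4.6055| - 3.58, 0) = -1.0255
prox(-9.717) = sign(-9.717)*max(|-9.717| - 3.58, 0) = -6.137
prox(-0.58) = sign(-0.58)*max(|-0.58| - 3.58, 0) = 0.0
prox(x) = [-1.0255, -6.137, 0.0]
||prox(x)||_1 = 1.0255 + 6.137 + 0.0 = 7.1625


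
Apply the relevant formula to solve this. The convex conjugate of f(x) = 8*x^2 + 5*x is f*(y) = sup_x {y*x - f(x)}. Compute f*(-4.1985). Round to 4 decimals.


f*(y) = sup_x {y*x - a*x^2 - b*x} = sup_x {(y-b)*x - a*x^2}
FOC: (y - b) - 2a*x = 0 => x* = (y - b)/(2a)
x* = (-4.1985 - 5)/(2*8) = -0.5749
f*(-4.1985) = (y-b)^2/(4a) = (-4.1985 - 5)^2/(4*8)
= 84.6124/32 = 2.6441


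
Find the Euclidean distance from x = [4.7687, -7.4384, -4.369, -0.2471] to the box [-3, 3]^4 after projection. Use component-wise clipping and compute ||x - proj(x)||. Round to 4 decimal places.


Project each component onto [-3, 3].
clip(4.7687) = 3.0, clip(-7.4384) = -3.0, clip(-4.369) = -3.0, clip(-0.2471) = -0.2471
Projection = [3.0, -3.0, -3.0, -0.2471]
Squared diffs: [3.1283, 19.6994, 1.8742, 0.0]
Distance = sqrt(24.7019) = 4.9701


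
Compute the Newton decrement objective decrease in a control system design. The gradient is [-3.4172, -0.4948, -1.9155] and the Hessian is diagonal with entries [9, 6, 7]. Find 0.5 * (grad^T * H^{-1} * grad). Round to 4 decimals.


Step 1: H is diagonal, so H^(-1) * g = [-0.3797, -0.0825, -0.2736].
Step 2: g^T H^(-1) g = sum_i g_i^2 / H_ii
  = (-3.4172)^2/9 + (-0.4948)^2/6 + (-1.9155)^2/7
  = 1.2975 + 0.0408 + 0.5242 = 1.8624
Step 3: Objective decrease = 0.5 * g^T H^(-1) g = 0.9312


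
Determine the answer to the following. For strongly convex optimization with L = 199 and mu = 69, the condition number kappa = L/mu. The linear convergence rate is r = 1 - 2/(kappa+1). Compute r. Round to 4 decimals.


Step 1: Compute the condition number.
kappa = L/mu = 199/69 = 2.8841
Step 2: Compute the convergence rate.
r = 1 - 2/(kappa + 1) = 1 - 2*mu/(L + mu) = (L - mu)/(L + mu) = 130/268 = 0.4851
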